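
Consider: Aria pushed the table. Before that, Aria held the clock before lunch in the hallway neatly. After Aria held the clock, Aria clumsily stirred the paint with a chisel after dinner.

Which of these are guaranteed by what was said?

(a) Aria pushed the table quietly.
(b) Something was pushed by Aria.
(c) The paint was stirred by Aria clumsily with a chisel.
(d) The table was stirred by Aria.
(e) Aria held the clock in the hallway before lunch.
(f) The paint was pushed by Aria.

(b), (c), (e)

(a) Not entailed — 'quietly' adds information not in the original event.
(b) Entailed — generalizing the patient leaves a sub-description the original still satisfies.
(c) Entailed — the original entails any weakening of itself; this just drops 'after dinner'.
(d) Not entailed — Aria stirred the paint, not the table; the table belongs to the pushing event.
(e) Entailed — dropping 'neatly' leaves a sub-description the original still satisfies.
(f) Not entailed — Aria pushed the table, not the paint; the paint belongs to the stirring event.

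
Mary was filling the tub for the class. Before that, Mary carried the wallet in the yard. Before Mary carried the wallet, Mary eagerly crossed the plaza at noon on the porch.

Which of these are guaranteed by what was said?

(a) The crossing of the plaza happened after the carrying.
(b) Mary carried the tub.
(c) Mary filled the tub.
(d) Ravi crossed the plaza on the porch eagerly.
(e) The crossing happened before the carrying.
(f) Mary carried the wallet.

(a) Not entailed — the narrative places the crossing before the carrying, not after.
(b) Not entailed — Mary carried the wallet, not the tub; the tub belongs to the filling event.
(c) Not entailed — 'was filling' is progressive on an accomplishment; it does not entail the completed 'filled'.
(d) Not entailed — the passage has Mary crossing the plaza, not Ravi.
(e) Entailed — the narrative places the crossing before the carrying.
(f) Entailed — dropping 'in the yard' leaves a sub-description the original still satisfies.

(e), (f)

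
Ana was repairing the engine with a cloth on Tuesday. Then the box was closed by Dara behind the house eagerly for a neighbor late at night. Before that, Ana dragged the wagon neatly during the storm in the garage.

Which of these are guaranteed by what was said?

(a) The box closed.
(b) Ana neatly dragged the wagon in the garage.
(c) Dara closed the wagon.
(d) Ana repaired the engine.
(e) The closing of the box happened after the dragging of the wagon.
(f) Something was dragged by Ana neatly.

(a) Entailed — 'Dara closed the box' is causative; it entails the inchoative 'the box closed'.
(b) Entailed — the original entails any weakening of itself; this just drops 'during the storm'.
(c) Not entailed — Dara closed the box, not the wagon; the wagon belongs to the dragging event.
(d) Not entailed — 'was repairing' is progressive on an accomplishment; it does not entail the completed 'repaired'.
(e) Entailed — the narrative places the dragging before the closing.
(f) Entailed — the original entails any weakening of itself; this just drops 'during the storm', 'in the garage' and generalizes the patient.

(a), (b), (e), (f)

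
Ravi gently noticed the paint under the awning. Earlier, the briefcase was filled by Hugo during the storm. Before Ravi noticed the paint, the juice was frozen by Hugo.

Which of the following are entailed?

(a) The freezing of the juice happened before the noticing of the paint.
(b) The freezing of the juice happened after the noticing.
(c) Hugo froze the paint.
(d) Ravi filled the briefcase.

(a)

(a) Entailed — the narrative places the freezing before the noticing.
(b) Not entailed — the narrative places the freezing before the noticing, not after.
(c) Not entailed — Hugo froze the juice, not the paint; the paint belongs to the noticing event.
(d) Not entailed — the passage has Hugo filling the briefcase, not Ravi.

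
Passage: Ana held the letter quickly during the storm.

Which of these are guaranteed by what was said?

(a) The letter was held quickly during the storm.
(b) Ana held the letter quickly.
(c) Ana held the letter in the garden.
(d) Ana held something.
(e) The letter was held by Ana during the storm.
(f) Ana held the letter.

(a), (b), (d), (e), (f)

(a) Entailed — the original entails any weakening of itself; this just generalizes the agent.
(b) Entailed — the original entails any weakening of itself; this just drops 'during the storm'.
(c) Not entailed — 'in the garden' adds information not in the original event.
(d) Entailed — dropping 'during the storm', 'quickly' and generalizing the patient leaves a sub-description the original still satisfies.
(e) Entailed — this follows by dropping conjuncts from the holding event's description.
(f) Entailed — the original entails any weakening of itself; this just drops 'during the storm', 'quickly'.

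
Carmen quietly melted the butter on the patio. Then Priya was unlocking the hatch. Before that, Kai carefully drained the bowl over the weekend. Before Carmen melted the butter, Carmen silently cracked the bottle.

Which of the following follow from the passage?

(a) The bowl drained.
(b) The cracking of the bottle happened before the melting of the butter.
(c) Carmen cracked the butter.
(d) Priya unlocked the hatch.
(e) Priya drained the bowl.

(a) Entailed — 'Kai drained the bowl' is causative; it entails the inchoative 'the bowl drained'.
(b) Entailed — the narrative places the cracking before the melting.
(c) Not entailed — Carmen cracked the bottle, not the butter; the butter belongs to the melting event.
(d) Not entailed — 'was unlocking' is progressive on an accomplishment; it does not entail the completed 'unlocked'.
(e) Not entailed — the passage has Kai draining the bowl, not Priya.

(a), (b)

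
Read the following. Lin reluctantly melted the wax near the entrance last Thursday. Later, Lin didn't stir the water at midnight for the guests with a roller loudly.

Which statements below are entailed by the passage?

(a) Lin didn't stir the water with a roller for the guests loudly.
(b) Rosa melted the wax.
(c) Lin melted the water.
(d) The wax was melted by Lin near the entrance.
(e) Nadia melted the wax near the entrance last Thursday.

(d)

(a) Not entailed — dropping 'at midnight' under negation is not valid — the original leaves open that Lin stirred the water some other way.
(b) Not entailed — the passage has Lin melting the wax, not Rosa.
(c) Not entailed — Lin melted the wax, not the water; the water belongs to the stirring event.
(d) Entailed — dropping 'last Thursday', 'reluctantly' leaves a sub-description the original still satisfies.
(e) Not entailed — the passage has Lin melting the wax, not Nadia.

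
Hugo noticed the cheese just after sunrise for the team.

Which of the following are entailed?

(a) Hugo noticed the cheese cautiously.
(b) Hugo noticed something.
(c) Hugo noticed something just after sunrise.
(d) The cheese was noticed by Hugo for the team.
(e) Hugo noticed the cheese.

(b), (c), (d), (e)

(a) Not entailed — 'cautiously' adds information not in the original event.
(b) Entailed — this follows by dropping conjuncts from the noticing event's description.
(c) Entailed — the original entails any weakening of itself; this just drops 'for the team' and generalizes the patient.
(d) Entailed — the original entails any weakening of itself; this just drops 'just after sunrise'.
(e) Entailed — this follows by dropping conjuncts from the noticing event's description.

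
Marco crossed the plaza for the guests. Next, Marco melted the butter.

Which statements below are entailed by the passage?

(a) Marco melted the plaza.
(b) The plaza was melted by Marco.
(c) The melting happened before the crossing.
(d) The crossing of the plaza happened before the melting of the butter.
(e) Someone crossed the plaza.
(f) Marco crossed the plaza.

(d), (e), (f)

(a) Not entailed — Marco melted the butter, not the plaza; the plaza belongs to the crossing event.
(b) Not entailed — Marco melted the butter, not the plaza; the plaza belongs to the crossing event.
(c) Not entailed — the narrative places the crossing before the melting, not after.
(d) Entailed — the narrative places the crossing before the melting.
(e) Entailed — dropping 'for the guests' and generalizing the agent leaves a sub-description the original still satisfies.
(f) Entailed — this follows by dropping conjuncts from the crossing event's description.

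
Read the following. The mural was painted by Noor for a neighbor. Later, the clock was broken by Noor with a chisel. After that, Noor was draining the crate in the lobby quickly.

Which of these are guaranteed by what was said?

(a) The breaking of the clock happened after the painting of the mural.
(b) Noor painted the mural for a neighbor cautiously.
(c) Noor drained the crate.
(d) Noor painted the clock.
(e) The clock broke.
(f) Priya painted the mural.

(a) Entailed — the narrative places the painting before the breaking.
(b) Not entailed — 'cautiously' adds information not in the original event.
(c) Not entailed — 'was draining' is progressive on an accomplishment; it does not entail the completed 'drained'.
(d) Not entailed — Noor painted the mural, not the clock; the clock belongs to the breaking event.
(e) Entailed — 'Noor broke the clock' is causative; it entails the inchoative 'the clock broke'.
(f) Not entailed — the passage has Noor painting the mural, not Priya.

(a), (e)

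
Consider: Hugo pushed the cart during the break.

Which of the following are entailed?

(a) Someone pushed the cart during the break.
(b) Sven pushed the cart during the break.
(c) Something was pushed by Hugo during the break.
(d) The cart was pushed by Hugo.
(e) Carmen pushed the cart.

(a), (c), (d)

(a) Entailed — every conjunct here is already in the original pushing event.
(b) Not entailed — the passage has Hugo pushing the cart, not Sven.
(c) Entailed — generalizing the patient leaves a sub-description the original still satisfies.
(d) Entailed — the original entails any weakening of itself; this just drops 'during the break'.
(e) Not entailed — the passage has Hugo pushing the cart, not Carmen.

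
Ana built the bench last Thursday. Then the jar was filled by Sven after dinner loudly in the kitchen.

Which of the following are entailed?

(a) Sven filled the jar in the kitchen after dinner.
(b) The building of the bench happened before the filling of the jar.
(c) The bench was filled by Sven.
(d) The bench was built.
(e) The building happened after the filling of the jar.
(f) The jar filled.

(a), (b), (d), (f)

(a) Entailed — the original entails any weakening of itself; this just drops 'loudly'.
(b) Entailed — the narrative places the building before the filling.
(c) Not entailed — Sven filled the jar, not the bench; the bench belongs to the building event.
(d) Entailed — dropping 'last Thursday' and generalizing the agent leaves a sub-description the original still satisfies.
(e) Not entailed — the narrative places the building before the filling, not after.
(f) Entailed — 'Sven filled the jar' is causative; it entails the inchoative 'the jar filled'.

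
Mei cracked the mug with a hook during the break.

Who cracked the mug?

Mei

'Mei' marks the agent of the cracking event.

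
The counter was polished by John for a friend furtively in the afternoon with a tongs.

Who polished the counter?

'John' marks the agent of the polishing event.

John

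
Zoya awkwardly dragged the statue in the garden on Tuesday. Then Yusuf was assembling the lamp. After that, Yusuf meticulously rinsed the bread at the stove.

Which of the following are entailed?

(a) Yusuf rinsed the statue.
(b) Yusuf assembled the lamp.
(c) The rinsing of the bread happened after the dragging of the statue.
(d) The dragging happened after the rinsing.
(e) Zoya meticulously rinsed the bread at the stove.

(a) Not entailed — Yusuf rinsed the bread, not the statue; the statue belongs to the dragging event.
(b) Not entailed — 'was assembling' is progressive on an accomplishment; it does not entail the completed 'assembled'.
(c) Entailed — the narrative places the dragging before the rinsing.
(d) Not entailed — the narrative places the dragging before the rinsing, not after.
(e) Not entailed — the passage has Yusuf rinsing the bread, not Zoya.

(c)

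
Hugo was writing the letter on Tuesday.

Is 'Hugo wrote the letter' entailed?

no

'was writing' is progressive; for an accomplishment like 'write the letter', it doesn't entail completion.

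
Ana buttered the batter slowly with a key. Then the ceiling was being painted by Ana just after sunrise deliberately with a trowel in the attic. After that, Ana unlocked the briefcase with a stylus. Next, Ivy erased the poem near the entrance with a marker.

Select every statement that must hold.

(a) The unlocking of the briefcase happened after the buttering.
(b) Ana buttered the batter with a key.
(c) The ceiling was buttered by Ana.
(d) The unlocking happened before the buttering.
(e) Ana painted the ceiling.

(a), (b)

(a) Entailed — the narrative places the buttering before the unlocking.
(b) Entailed — this follows by dropping conjuncts from the buttering event's description.
(c) Not entailed — Ana buttered the batter, not the ceiling; the ceiling belongs to the painting event.
(d) Not entailed — the narrative places the buttering before the unlocking, not after.
(e) Not entailed — 'was painting' is progressive on an accomplishment; it does not entail the completed 'painted'.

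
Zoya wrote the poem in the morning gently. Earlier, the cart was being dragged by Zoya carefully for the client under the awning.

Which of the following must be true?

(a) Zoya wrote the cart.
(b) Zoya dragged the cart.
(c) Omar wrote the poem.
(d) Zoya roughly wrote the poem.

(b)

(a) Not entailed — Zoya wrote the poem, not the cart; the cart belongs to the dragging event.
(b) Entailed — 'drag' is an activity; 'was dragging' entails that some dragging happened, so 'dragged' holds.
(c) Not entailed — the passage has Zoya writing the poem, not Omar.
(d) Not entailed — 'roughly' adds a manner not in (and inconsistent with) the original.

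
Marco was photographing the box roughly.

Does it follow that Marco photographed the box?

no

'was photographing' is progressive; for an accomplishment like 'photograph the box', it doesn't entail completion.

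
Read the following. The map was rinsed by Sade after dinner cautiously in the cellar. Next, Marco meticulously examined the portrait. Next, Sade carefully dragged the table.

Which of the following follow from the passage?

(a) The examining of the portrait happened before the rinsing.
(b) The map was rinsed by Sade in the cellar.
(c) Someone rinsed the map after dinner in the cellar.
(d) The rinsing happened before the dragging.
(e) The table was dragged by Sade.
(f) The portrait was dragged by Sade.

(b), (c), (d), (e)

(a) Not entailed — the narrative places the rinsing before the examining, not after.
(b) Entailed — dropping 'cautiously', 'after dinner' leaves a sub-description the original still satisfies.
(c) Entailed — the original entails any weakening of itself; this just drops 'cautiously' and generalizes the agent.
(d) Entailed — the narrative places the rinsing before the dragging.
(e) Entailed — this follows by dropping conjuncts from the dragging event's description.
(f) Not entailed — Sade dragged the table, not the portrait; the portrait belongs to the examining event.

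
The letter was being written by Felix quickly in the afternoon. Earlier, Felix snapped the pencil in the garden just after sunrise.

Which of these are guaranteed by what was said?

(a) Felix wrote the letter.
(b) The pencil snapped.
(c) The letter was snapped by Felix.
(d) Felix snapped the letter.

(a) Not entailed — 'was writing' is progressive on an accomplishment; it does not entail the completed 'wrote'.
(b) Entailed — 'Felix snapped the pencil' is causative; it entails the inchoative 'the pencil snapped'.
(c) Not entailed — Felix snapped the pencil, not the letter; the letter belongs to the writing event.
(d) Not entailed — Felix snapped the pencil, not the letter; the letter belongs to the writing event.

(b)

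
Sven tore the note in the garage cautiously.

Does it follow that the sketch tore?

Nothing is said about any sketch; only the note is affected.

no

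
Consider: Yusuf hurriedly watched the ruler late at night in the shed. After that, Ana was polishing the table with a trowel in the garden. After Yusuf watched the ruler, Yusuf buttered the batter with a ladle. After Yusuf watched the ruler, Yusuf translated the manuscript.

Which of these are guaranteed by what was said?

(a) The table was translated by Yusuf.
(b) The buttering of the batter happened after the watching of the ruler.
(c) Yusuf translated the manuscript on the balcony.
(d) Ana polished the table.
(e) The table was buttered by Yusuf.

(a) Not entailed — Yusuf translated the manuscript, not the table; the table belongs to the polishing event.
(b) Entailed — the narrative places the watching before the buttering.
(c) Not entailed — 'on the balcony' adds information not in the original event.
(d) Entailed — 'polish' is an activity; 'was polishing' entails that some polishing happened, so 'polished' holds.
(e) Not entailed — Yusuf buttered the batter, not the table; the table belongs to the polishing event.

(b), (d)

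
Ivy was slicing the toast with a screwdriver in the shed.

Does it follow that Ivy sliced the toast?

'was slicing' is progressive; for an accomplishment like 'slice the toast', it doesn't entail completion.

no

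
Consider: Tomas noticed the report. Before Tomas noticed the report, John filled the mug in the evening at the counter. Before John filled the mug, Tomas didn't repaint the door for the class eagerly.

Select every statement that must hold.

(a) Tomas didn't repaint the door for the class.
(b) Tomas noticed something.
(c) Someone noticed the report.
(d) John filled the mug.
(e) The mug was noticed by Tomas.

(a) Not entailed — dropping 'eagerly' under negation is not valid — the original leaves open that Tomas repainted the door some other way.
(b) Entailed — generalizing the patient leaves a sub-description the original still satisfies.
(c) Entailed — the original entails any weakening of itself; this just generalizes the agent.
(d) Entailed — every conjunct here is already in the original filling event.
(e) Not entailed — Tomas noticed the report, not the mug; the mug belongs to the filling event.

(b), (c), (d)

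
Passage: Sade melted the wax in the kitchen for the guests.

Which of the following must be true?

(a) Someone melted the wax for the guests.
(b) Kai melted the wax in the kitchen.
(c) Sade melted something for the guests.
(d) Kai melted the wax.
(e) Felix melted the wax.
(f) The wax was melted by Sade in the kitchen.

(a), (c), (f)

(a) Entailed — dropping 'in the kitchen' and generalizing the agent leaves a sub-description the original still satisfies.
(b) Not entailed — the passage has Sade melting the wax, not Kai.
(c) Entailed — the original entails any weakening of itself; this just drops 'in the kitchen' and generalizes the patient.
(d) Not entailed — the passage has Sade melting the wax, not Kai.
(e) Not entailed — the passage has Sade melting the wax, not Felix.
(f) Entailed — this follows by dropping conjuncts from the melting event's description.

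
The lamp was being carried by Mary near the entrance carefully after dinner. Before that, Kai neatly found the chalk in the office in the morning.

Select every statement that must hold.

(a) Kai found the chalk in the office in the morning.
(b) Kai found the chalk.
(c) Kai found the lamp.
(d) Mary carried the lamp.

(a) Entailed — the original entails any weakening of itself; this just drops 'neatly'.
(b) Entailed — this follows by dropping conjuncts from the finding event's description.
(c) Not entailed — Kai found the chalk, not the lamp; the lamp belongs to the carrying event.
(d) Entailed — 'carry' is an activity; 'was carrying' entails that some carrying happened, so 'carried' holds.

(a), (b), (d)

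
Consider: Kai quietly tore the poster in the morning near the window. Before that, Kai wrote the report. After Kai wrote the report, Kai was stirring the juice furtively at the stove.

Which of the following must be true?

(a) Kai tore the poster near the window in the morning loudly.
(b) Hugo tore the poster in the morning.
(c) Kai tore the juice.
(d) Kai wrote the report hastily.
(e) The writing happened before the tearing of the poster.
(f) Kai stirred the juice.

(a) Not entailed — 'loudly' adds a manner not in (and inconsistent with) the original.
(b) Not entailed — the passage has Kai tearing the poster, not Hugo.
(c) Not entailed — Kai tore the poster, not the juice; the juice belongs to the stirring event.
(d) Not entailed — 'hastily' adds information not in the original event.
(e) Entailed — the narrative places the writing before the tearing.
(f) Entailed — 'stir' is an activity; 'was stirring' entails that some stirring happened, so 'stirred' holds.

(e), (f)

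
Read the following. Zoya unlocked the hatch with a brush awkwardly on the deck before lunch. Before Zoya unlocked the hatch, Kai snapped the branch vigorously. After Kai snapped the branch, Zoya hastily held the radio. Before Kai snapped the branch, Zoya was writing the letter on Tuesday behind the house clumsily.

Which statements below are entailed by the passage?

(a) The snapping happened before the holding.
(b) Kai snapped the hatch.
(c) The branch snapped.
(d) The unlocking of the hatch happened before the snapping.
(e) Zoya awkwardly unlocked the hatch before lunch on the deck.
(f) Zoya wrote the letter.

(a), (c), (e)

(a) Entailed — the narrative places the snapping before the holding.
(b) Not entailed — Kai snapped the branch, not the hatch; the hatch belongs to the unlocking event.
(c) Entailed — 'Kai snapped the branch' is causative; it entails the inchoative 'the branch snapped'.
(d) Not entailed — the narrative places the snapping before the unlocking, not after.
(e) Entailed — dropping 'with a brush' leaves a sub-description the original still satisfies.
(f) Not entailed — 'was writing' is progressive on an accomplishment; it does not entail the completed 'wrote'.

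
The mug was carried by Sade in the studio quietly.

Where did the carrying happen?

in the studio

'in the studio' marks the location of the carrying event.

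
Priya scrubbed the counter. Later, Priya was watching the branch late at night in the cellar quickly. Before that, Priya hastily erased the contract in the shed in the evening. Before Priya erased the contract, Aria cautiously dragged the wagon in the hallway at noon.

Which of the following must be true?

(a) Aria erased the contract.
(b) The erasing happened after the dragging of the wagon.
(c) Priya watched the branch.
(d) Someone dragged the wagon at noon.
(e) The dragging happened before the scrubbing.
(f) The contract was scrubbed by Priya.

(b), (c), (d)

(a) Not entailed — the passage has Priya erasing the contract, not Aria.
(b) Entailed — the narrative places the dragging before the erasing.
(c) Entailed — 'watch' is an activity; 'was watching' entails that some watching happened, so 'watched' holds.
(d) Entailed — the original entails any weakening of itself; this just drops 'cautiously', 'in the hallway' and generalizes the agent.
(e) Not entailed — the narrative doesn't order the dragging relative to the scrubbing.
(f) Not entailed — Priya scrubbed the counter, not the contract; the contract belongs to the erasing event.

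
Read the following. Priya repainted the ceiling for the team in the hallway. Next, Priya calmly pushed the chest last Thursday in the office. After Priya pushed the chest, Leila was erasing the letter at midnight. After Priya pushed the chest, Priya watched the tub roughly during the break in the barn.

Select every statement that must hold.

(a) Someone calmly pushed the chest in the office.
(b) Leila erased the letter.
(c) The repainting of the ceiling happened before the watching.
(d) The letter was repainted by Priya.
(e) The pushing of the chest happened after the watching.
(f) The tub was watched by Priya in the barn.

(a) Entailed — the original entails any weakening of itself; this just drops 'last Thursday' and generalizes the agent.
(b) Not entailed — 'was erasing' is progressive on an accomplishment; it does not entail the completed 'erased'.
(c) Entailed — the narrative places the repainting before the watching.
(d) Not entailed — Priya repainted the ceiling, not the letter; the letter belongs to the erasing event.
(e) Not entailed — the narrative places the pushing before the watching, not after.
(f) Entailed — this follows by dropping conjuncts from the watching event's description.

(a), (c), (f)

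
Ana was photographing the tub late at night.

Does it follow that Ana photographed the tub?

'was photographing' is progressive; for an accomplishment like 'photograph the tub', it doesn't entail completion.

no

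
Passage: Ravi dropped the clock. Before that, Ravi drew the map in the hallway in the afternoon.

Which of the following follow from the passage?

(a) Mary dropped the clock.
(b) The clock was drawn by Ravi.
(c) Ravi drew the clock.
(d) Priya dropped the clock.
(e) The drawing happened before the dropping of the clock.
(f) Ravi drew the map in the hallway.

(a) Not entailed — the passage has Ravi dropping the clock, not Mary.
(b) Not entailed — Ravi drew the map, not the clock; the clock belongs to the dropping event.
(c) Not entailed — Ravi drew the map, not the clock; the clock belongs to the dropping event.
(d) Not entailed — the passage has Ravi dropping the clock, not Priya.
(e) Entailed — the narrative places the drawing before the dropping.
(f) Entailed — this follows by dropping conjuncts from the drawing event's description.

(e), (f)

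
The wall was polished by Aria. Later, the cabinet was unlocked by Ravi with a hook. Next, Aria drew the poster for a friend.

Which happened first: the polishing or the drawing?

The connectives place the polishing before the drawing.

the polishing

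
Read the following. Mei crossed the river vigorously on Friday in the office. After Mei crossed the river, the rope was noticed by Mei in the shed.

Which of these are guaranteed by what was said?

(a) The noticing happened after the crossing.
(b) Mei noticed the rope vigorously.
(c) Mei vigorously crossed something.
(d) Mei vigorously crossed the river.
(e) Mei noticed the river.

(a), (c), (d)

(a) Entailed — the narrative places the crossing before the noticing.
(b) Not entailed — 'vigorously' adds information not in the original event.
(c) Entailed — dropping 'on Friday', 'in the office' and generalizing the patient leaves a sub-description the original still satisfies.
(d) Entailed — the original entails any weakening of itself; this just drops 'on Friday', 'in the office'.
(e) Not entailed — Mei noticed the rope, not the river; the river belongs to the crossing event.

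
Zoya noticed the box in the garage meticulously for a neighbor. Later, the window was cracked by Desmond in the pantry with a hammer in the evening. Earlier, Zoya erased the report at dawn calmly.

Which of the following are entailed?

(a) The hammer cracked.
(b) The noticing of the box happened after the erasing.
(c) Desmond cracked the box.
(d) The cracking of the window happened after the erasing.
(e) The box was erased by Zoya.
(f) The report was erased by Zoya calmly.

(d), (f)

(a) Not entailed — the window is what cracked, not the hammer.
(b) Not entailed — the narrative doesn't order the erasing relative to the noticing.
(c) Not entailed — Desmond cracked the window, not the box; the box belongs to the noticing event.
(d) Entailed — the narrative places the erasing before the cracking.
(e) Not entailed — Zoya erased the report, not the box; the box belongs to the noticing event.
(f) Entailed — this follows by dropping conjuncts from the erasing event's description.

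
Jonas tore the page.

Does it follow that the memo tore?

Nothing is said about any memo; only the page is affected.

no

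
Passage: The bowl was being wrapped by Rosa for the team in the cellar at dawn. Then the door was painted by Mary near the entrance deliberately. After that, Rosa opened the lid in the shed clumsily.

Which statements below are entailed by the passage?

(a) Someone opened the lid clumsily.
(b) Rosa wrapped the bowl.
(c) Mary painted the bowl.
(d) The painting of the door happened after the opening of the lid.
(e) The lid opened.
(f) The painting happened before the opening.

(a), (e), (f)

(a) Entailed — dropping 'in the shed' and generalizing the agent leaves a sub-description the original still satisfies.
(b) Not entailed — 'was wrapping' is progressive on an accomplishment; it does not entail the completed 'wrapped'.
(c) Not entailed — Mary painted the door, not the bowl; the bowl belongs to the wrapping event.
(d) Not entailed — the narrative places the painting before the opening, not after.
(e) Entailed — 'Rosa opened the lid' is causative; it entails the inchoative 'the lid opened'.
(f) Entailed — the narrative places the painting before the opening.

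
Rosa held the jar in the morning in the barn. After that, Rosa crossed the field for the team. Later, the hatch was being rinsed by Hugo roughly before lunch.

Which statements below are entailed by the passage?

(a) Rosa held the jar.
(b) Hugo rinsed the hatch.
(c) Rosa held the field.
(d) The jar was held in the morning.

(a) Entailed — every conjunct here is already in the original holding event.
(b) Entailed — 'rinse' is an activity; 'was rinsing' entails that some rinsing happened, so 'rinsed' holds.
(c) Not entailed — Rosa held the jar, not the field; the field belongs to the crossing event.
(d) Entailed — dropping 'in the barn' and generalizing the agent leaves a sub-description the original still satisfies.

(a), (b), (d)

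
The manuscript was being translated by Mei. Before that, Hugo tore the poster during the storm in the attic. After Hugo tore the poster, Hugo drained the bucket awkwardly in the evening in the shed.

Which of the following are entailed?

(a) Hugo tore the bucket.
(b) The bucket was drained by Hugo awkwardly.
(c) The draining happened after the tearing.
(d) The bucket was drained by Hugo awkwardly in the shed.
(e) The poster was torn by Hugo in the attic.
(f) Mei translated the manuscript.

(a) Not entailed — Hugo tore the poster, not the bucket; the bucket belongs to the draining event.
(b) Entailed — every conjunct here is already in the original draining event.
(c) Entailed — the narrative places the tearing before the draining.
(d) Entailed — every conjunct here is already in the original draining event.
(e) Entailed — every conjunct here is already in the original tearing event.
(f) Not entailed — 'was translating' is progressive on an accomplishment; it does not entail the completed 'translated'.

(b), (c), (d), (e)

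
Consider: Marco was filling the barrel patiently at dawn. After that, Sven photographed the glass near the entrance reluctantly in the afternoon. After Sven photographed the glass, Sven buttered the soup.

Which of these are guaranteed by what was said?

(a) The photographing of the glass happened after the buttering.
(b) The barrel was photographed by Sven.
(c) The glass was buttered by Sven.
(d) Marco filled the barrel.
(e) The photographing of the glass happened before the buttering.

(e)

(a) Not entailed — the narrative places the photographing before the buttering, not after.
(b) Not entailed — Sven photographed the glass, not the barrel; the barrel belongs to the filling event.
(c) Not entailed — Sven buttered the soup, not the glass; the glass belongs to the photographing event.
(d) Not entailed — 'was filling' is progressive on an accomplishment; it does not entail the completed 'filled'.
(e) Entailed — the narrative places the photographing before the buttering.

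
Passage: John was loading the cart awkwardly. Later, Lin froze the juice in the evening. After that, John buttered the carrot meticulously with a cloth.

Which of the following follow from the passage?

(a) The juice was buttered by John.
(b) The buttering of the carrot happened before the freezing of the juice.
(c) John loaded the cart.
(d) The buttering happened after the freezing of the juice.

(d)

(a) Not entailed — John buttered the carrot, not the juice; the juice belongs to the freezing event.
(b) Not entailed — the narrative places the freezing before the buttering, not after.
(c) Not entailed — 'was loading' is progressive on an accomplishment; it does not entail the completed 'loaded'.
(d) Entailed — the narrative places the freezing before the buttering.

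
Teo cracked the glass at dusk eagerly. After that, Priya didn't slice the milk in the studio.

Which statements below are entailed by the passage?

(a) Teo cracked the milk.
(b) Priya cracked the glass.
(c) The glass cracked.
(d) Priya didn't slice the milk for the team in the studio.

(a) Not entailed — Teo cracked the glass, not the milk; the milk belongs to the slicing event.
(b) Not entailed — the passage has Teo cracking the glass, not Priya.
(c) Entailed — 'Teo cracked the glass' is causative; it entails the inchoative 'the glass cracked'.
(d) Entailed — under negation, adding a further restriction is entailed: if no such slicing event occurred, none occurred for the team either.

(c), (d)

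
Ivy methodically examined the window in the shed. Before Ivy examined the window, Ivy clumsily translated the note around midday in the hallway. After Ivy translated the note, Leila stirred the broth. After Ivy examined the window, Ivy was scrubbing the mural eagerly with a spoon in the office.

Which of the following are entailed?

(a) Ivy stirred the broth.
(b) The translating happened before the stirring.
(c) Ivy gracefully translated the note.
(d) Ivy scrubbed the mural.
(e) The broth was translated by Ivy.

(a) Not entailed — the passage has Leila stirring the broth, not Ivy.
(b) Entailed — the narrative places the translating before the stirring.
(c) Not entailed — 'gracefully' adds a manner not in (and inconsistent with) the original.
(d) Entailed — 'scrub' is an activity; 'was scrubbing' entails that some scrubbing happened, so 'scrubbed' holds.
(e) Not entailed — Ivy translated the note, not the broth; the broth belongs to the stirring event.

(b), (d)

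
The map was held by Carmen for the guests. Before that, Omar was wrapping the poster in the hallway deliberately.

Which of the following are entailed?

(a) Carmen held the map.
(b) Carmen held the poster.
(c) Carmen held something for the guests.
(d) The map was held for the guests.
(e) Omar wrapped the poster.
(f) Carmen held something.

(a) Entailed — the original entails any weakening of itself; this just drops 'for the guests'.
(b) Not entailed — Carmen held the map, not the poster; the poster belongs to the wrapping event.
(c) Entailed — generalizing the patient leaves a sub-description the original still satisfies.
(d) Entailed — every conjunct here is already in the original holding event.
(e) Not entailed — 'was wrapping' is progressive on an accomplishment; it does not entail the completed 'wrapped'.
(f) Entailed — this follows by dropping conjuncts from the holding event's description.

(a), (c), (d), (f)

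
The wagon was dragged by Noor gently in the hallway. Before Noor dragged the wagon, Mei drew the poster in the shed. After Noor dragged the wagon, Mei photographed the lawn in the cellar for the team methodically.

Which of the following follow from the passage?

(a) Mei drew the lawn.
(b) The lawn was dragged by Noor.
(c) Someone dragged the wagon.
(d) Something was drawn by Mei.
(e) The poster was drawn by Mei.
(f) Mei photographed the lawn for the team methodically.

(a) Not entailed — Mei drew the poster, not the lawn; the lawn belongs to the photographing event.
(b) Not entailed — Noor dragged the wagon, not the lawn; the lawn belongs to the photographing event.
(c) Entailed — the original entails any weakening of itself; this just drops 'gently', 'in the hallway' and generalizes the agent.
(d) Entailed — dropping 'in the shed' and generalizing the patient leaves a sub-description the original still satisfies.
(e) Entailed — every conjunct here is already in the original drawing event.
(f) Entailed — dropping 'in the cellar' leaves a sub-description the original still satisfies.

(c), (d), (e), (f)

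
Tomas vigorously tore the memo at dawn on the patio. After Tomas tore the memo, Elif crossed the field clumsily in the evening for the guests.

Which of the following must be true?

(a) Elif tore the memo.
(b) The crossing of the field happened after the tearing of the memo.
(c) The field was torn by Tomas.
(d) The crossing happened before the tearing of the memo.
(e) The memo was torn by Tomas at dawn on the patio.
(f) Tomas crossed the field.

(b), (e)

(a) Not entailed — the passage has Tomas tearing the memo, not Elif.
(b) Entailed — the narrative places the tearing before the crossing.
(c) Not entailed — Tomas tore the memo, not the field; the field belongs to the crossing event.
(d) Not entailed — the narrative places the tearing before the crossing, not after.
(e) Entailed — the original entails any weakening of itself; this just drops 'vigorously'.
(f) Not entailed — the passage has Elif crossing the field, not Tomas.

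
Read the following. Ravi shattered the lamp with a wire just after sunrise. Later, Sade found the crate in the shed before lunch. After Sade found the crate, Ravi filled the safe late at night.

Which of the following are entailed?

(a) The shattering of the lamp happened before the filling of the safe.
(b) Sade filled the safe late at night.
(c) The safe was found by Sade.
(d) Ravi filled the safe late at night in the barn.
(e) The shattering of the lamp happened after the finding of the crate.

(a)

(a) Entailed — the narrative places the shattering before the filling.
(b) Not entailed — the passage has Ravi filling the safe, not Sade.
(c) Not entailed — Sade found the crate, not the safe; the safe belongs to the filling event.
(d) Not entailed — 'in the barn' adds information not in the original event.
(e) Not entailed — the narrative places the shattering before the finding, not after.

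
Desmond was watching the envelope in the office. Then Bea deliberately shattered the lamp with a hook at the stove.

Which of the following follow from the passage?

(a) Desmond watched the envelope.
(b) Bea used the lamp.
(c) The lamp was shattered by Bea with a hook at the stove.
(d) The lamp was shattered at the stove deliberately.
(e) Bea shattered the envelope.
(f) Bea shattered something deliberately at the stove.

(a), (c), (d), (f)

(a) Entailed — 'watch' is an activity; 'was watching' entails that some watching happened, so 'watched' holds.
(b) Not entailed — the lamp is the patient, not an instrument — Bea used a hook.
(c) Entailed — this follows by dropping conjuncts from the shattering event's description.
(d) Entailed — dropping 'with a hook' and generalizing the agent leaves a sub-description the original still satisfies.
(e) Not entailed — Bea shattered the lamp, not the envelope; the envelope belongs to the watching event.
(f) Entailed — dropping 'with a hook' and generalizing the patient leaves a sub-description the original still satisfies.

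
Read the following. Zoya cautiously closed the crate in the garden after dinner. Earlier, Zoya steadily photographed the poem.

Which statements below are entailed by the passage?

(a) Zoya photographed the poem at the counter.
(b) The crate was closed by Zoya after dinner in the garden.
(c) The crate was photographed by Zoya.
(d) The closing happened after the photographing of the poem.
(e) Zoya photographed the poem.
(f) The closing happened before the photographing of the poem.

(a) Not entailed — 'at the counter' adds information not in the original event.
(b) Entailed — every conjunct here is already in the original closing event.
(c) Not entailed — Zoya photographed the poem, not the crate; the crate belongs to the closing event.
(d) Entailed — the narrative places the photographing before the closing.
(e) Entailed — every conjunct here is already in the original photographing event.
(f) Not entailed — the narrative places the photographing before the closing, not after.

(b), (d), (e)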